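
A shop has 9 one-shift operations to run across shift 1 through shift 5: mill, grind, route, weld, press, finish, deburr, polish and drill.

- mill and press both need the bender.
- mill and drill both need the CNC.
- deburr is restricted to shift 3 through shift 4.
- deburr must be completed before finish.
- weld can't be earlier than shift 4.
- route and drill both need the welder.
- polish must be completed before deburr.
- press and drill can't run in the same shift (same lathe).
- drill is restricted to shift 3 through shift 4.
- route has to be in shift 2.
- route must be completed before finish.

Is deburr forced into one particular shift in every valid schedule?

No

deburr can be shift 3 (e.g. polish=shift 1; weld=shift 4; route=shift 2; mill=shift 1; finish=shift 4; drill=shift 3; grind=shift 1; press=shift 2; deburr=shift 3) or shift 4 (e.g. polish in shift 1; grind in shift 1; route in shift 2; deburr in shift 4; press in shift 2; mill in shift 1; drill in shift 3; finish in shift 5; weld in shift 4).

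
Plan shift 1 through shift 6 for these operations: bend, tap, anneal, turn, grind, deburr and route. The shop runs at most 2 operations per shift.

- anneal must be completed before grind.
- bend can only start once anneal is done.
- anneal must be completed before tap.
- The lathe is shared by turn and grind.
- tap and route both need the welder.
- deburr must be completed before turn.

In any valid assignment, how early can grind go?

Precedence pushes grind to at least shift 2.
grind at shift 2 is achievable: turn -> shift 3; anneal -> shift 1; route -> shift 4; grind -> shift 2; tap -> shift 3; bend -> shift 2; deburr -> shift 1.

shift 2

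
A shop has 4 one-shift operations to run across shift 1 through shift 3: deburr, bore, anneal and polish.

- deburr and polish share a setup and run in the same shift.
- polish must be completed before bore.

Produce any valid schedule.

bore=shift 2; deburr=shift 1; polish=shift 1; anneal=shift 1

Checking: polish(shift 1) before bore(shift 2); deburr = polish = shift 1.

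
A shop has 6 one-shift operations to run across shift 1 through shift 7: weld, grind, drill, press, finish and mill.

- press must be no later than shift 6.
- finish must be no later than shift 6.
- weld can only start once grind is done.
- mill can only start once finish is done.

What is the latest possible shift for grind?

Downstream work caps grind at shift 6.
grind at shift 6 is achievable: press=shift 1; drill=shift 1; weld=shift 7; mill=shift 2; grind=shift 6; finish=shift 1.

shift 6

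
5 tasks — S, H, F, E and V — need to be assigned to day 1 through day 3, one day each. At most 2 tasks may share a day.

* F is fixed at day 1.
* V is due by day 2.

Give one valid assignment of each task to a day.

E -> day 3; S -> day 2; H -> day 2; F -> day 1; V -> day 1

Checking: F=day 1 in [day 1,day 1]; V=day 1 in [day 1,day 2]; max 2 per day (cap 2).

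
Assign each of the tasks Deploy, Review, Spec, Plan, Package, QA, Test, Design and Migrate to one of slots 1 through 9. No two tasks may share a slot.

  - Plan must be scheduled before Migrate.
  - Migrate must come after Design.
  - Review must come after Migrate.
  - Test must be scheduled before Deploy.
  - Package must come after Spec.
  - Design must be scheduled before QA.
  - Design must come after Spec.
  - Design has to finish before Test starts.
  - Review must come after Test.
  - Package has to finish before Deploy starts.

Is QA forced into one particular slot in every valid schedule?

No

QA can be 3 (e.g. Deploy in 8, Migrate in 6, Test in 4, Design in 2, QA in 3, Plan in 5, Review in 9, Package in 7, Spec in 1) or 4 (e.g. Plan -> 5, Migrate -> 6, Deploy -> 8, Design -> 2, Spec -> 1, Package -> 7, Test -> 3, Review -> 9, QA -> 4).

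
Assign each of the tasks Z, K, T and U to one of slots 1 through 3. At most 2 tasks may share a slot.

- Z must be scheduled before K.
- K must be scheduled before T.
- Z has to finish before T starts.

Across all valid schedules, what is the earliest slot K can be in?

2

Precedence pushes K to at least 2; downstream work caps K at 2.
K at 2 is achievable: Z -> 1, T -> 3, K -> 2, U -> 1.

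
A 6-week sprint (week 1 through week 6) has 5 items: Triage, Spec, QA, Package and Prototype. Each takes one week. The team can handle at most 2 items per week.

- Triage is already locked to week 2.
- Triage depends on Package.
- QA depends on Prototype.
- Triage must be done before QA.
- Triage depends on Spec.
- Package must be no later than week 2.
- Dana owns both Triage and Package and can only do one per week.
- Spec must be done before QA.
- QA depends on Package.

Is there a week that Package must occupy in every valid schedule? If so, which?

week 1

Package's window is week 1–week 2.
Triage is fixed at week 2, and Package can't share a week with Triage.
So Package must be week 1.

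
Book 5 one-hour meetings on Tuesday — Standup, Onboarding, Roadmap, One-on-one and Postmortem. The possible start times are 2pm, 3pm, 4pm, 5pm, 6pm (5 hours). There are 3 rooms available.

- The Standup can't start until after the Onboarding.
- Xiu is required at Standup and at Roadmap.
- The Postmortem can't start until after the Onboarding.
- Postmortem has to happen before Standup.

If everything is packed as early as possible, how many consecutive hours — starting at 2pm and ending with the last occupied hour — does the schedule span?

The precedence chain requires at least 3 distinct hours.
With at most 3 per hour and 5 meetings, at least 2 hours are needed.
3 works (last occupied hour: 4pm): for example Onboarding=2pm, Standup=4pm, Roadmap=2pm, One-on-one=2pm, Postmortem=3pm.

3 hours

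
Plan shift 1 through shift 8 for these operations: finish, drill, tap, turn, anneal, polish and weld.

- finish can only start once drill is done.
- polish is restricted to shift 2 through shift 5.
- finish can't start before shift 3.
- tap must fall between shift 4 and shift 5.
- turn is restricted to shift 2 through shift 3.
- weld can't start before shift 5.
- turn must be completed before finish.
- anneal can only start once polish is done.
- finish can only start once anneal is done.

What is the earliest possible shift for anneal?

shift 3

Precedence pushes anneal to at least shift 3; downstream work caps anneal at shift 7.
anneal at shift 3 is achievable: turn -> shift 2, anneal -> shift 3, polish -> shift 2, drill -> shift 1, weld -> shift 5, tap -> shift 4, finish -> shift 4.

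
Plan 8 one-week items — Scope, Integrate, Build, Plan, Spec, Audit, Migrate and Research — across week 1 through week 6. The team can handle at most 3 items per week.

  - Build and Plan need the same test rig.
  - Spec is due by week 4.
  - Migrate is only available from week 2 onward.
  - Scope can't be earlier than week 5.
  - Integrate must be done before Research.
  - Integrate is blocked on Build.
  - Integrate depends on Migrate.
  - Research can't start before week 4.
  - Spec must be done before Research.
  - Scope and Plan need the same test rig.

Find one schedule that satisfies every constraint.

Plan -> week 2, Scope -> week 5, Migrate -> week 2, Spec -> week 1, Audit -> week 1, Build -> week 1, Integrate -> week 3, Research -> week 4

Checking: Migrate(week 2) before Integrate(week 3); Build(week 1) before Integrate(week 3); Spec(week 1) before Research(week 4); Integrate(week 3) before Research(week 4); Build(week 1) != Plan(week 2); Scope(week 5) != Plan(week 2); Migrate=week 2 in [week 2,week 6]; Spec=week 1 in [week 1,week 4]; Research=week 4 in [week 4,week 6]; Scope=week 5 in [week 5,week 6]; max 3 per week (cap 3).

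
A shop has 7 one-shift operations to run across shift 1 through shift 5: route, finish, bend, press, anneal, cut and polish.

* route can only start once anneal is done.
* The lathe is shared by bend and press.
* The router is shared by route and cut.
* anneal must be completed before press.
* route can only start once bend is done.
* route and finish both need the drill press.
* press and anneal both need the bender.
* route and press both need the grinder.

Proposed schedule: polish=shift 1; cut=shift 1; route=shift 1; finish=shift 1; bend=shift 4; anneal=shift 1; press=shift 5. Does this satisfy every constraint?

No — it violates: route can only start once bend is done

The lathe is shared by bend and press — holds.
The router is shared by route and cut — violated.
route can only start once bend is done — violated.
route can only start once anneal is done — violated.
anneal must be completed before press — holds.
route and press both need the grinder — holds.
route and finish both need the drill press — violated.
press and anneal both need the bender — holds.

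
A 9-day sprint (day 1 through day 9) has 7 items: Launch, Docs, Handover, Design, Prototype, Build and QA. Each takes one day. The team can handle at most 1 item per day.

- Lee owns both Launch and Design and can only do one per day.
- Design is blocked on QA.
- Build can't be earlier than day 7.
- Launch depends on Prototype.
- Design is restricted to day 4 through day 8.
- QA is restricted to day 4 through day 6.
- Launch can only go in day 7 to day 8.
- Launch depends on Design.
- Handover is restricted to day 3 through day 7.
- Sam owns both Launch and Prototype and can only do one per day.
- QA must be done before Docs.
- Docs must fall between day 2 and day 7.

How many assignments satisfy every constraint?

60

Splitting on Launch: it can be day 7 (8), day 8 (52). Listing each branch's schedules as (Docs, Handover, Design, Prototype, Build, QA) by day number:
Launch=day 7: (5,3,6,1,8,4) (5,3,6,1,9,4) (5,3,6,2,8,4) (5,3,6,2,9,4) (6,3,5,1,8,4) (6,3,5,1,9,4) (6,3,5,2,8,4) (6,3,5,2,9,4) — 8.
Launch=day 8: (5,3,6,1,7,4) (5,3,6,1,9,4) (5,3,6,2,7,4) (5,3,6,2,9,4) (5,3,6,7,9,4) (5,3,7,1,9,4) (5,3,7,2,9,4) (5,3,7,6,9,4) (5,6,7,1,9,4) (5,6,7,2,9,4) (5,6,7,3,9,4) (5,7,6,1,9,4) (5,7,6,2,9,4) (5,7,6,3,9,4) (6,3,5,1,7,4) (6,3,5,1,9,4) (6,3,5,2,7,4) (6,3,5,2,9,4) (6,3,5,7,9,4) (6,3,7,1,9,4) (6,3,7,1,9,5) (6,3,7,2,9,4) (6,3,7,2,9,5) (6,3,7,4,9,5) (6,3,7,5,9,4) (6,4,7,1,9,5) (6,4,7,2,9,5) (6,4,7,3,9,5) (6,5,7,1,9,4) (6,5,7,2,9,4) (6,5,7,3,9,4) (6,7,5,1,9,4) (6,7,5,2,9,4) (6,7,5,3,9,4) (7,3,5,1,9,4) (7,3,5,2,9,4) (7,3,5,6,9,4) (7,3,6,1,9,4) (7,3,6,1,9,5) (7,3,6,2,9,4) (7,3,6,2,9,5) (7,3,6,4,9,5) (7,3,6,5,9,4) (7,4,6,1,9,5) (7,4,6,2,9,5) (7,4,6,3,9,5) (7,5,6,1,9,4) (7,5,6,2,9,4) (7,5,6,3,9,4) (7,6,5,1,9,4) (7,6,5,2,9,4) (7,6,5,3,9,4) — 52.
Summing: 8 + 52 = 60.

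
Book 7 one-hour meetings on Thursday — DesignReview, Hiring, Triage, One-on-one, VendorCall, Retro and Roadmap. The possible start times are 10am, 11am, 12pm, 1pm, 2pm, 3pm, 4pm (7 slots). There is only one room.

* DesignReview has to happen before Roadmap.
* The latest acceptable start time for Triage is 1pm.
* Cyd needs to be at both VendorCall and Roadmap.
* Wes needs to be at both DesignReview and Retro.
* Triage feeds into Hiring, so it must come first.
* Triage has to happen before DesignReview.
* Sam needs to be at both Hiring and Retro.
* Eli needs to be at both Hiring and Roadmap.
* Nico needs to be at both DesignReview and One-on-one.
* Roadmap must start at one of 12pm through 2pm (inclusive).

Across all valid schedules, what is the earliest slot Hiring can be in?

Precedence pushes Hiring to at least 11am.
Hiring at 11am is achievable: Roadmap -> 1pm, VendorCall -> 3pm, Hiring -> 11am, Triage -> 10am, DesignReview -> 12pm, One-on-one -> 2pm, Retro -> 4pm.

11am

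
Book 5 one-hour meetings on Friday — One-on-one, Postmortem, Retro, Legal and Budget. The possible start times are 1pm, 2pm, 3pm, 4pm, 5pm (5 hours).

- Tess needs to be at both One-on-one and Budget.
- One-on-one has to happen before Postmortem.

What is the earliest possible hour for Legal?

Legal at 1pm is achievable: Retro in 1pm; Budget in 2pm; One-on-one in 1pm; Postmortem in 2pm; Legal in 1pm.

1pm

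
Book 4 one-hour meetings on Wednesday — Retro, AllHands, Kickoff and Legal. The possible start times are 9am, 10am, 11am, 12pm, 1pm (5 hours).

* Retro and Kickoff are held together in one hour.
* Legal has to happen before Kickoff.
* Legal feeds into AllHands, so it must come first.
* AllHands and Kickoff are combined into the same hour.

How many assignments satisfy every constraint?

10

Splitting on Retro: it can be 10am (1), 11am (2), 12pm (3), 1pm (4). Listing each branch's schedules as (AllHands, Kickoff, Legal):
Retro=10am: (10am,10am,9am) — 1.
Retro=11am: (11am,11am,9am) (11am,11am,10am) — 2.
Retro=12pm: (12pm,12pm,9am) (12pm,12pm,10am) (12pm,12pm,11am) — 3.
Retro=1pm: (1pm,1pm,9am) (1pm,1pm,10am) (1pm,1pm,11am) (1pm,1pm,12pm) — 4.
Summing: 1 + 2 + 3 + 4 = 10.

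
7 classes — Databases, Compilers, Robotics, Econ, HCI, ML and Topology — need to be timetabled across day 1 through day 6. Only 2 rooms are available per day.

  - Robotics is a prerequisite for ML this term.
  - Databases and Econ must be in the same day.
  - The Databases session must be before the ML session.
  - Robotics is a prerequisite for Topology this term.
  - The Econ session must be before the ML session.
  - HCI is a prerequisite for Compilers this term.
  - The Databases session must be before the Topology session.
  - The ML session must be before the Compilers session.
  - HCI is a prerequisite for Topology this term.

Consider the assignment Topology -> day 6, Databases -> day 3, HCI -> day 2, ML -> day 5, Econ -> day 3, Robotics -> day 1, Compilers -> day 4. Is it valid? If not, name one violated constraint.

The Databases session must be before the Topology session — holds.
Robotics is a prerequisite for Topology this term — holds.
The Databases session must be before the ML session — holds.
Robotics is a prerequisite for ML this term — holds.
HCI is a prerequisite for Compilers this term — holds.
The ML session must be before the Compilers session — violated.
HCI is a prerequisite for Topology this term — holds.
The Econ session must be before the ML session — holds.
Only 2 rooms are available per day — holds.
Databases and Econ must be in the same day — holds.

Invalid. The ML session must be before the Compilers session.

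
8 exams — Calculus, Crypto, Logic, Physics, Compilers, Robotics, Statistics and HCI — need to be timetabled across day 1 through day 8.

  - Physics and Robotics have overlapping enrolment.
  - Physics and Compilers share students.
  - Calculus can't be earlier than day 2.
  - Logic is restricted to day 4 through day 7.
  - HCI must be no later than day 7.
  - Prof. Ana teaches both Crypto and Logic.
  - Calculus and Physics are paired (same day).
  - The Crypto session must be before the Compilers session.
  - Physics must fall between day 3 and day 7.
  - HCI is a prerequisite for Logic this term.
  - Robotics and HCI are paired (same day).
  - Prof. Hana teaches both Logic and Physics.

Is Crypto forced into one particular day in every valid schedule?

No

Crypto can be day 1 (e.g. Statistics -> day 1, Logic -> day 4, Physics -> day 3, HCI -> day 1, Robotics -> day 1, Calculus -> day 3, Compilers -> day 2, Crypto -> day 1) or day 2 (e.g. Robotics -> day 1; Physics -> day 3; HCI -> day 1; Compilers -> day 4; Crypto -> day 2; Calculus -> day 3; Logic -> day 4; Statistics -> day 1).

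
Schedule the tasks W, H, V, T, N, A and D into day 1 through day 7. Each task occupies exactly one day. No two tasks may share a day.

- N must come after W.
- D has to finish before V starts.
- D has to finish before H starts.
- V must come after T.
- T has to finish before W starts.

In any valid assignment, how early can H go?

Precedence pushes H to at least day 2.
H at day 2 is achievable: D -> day 1; N -> day 6; V -> day 5; W -> day 4; T -> day 3; H -> day 2; A -> day 7.

day 2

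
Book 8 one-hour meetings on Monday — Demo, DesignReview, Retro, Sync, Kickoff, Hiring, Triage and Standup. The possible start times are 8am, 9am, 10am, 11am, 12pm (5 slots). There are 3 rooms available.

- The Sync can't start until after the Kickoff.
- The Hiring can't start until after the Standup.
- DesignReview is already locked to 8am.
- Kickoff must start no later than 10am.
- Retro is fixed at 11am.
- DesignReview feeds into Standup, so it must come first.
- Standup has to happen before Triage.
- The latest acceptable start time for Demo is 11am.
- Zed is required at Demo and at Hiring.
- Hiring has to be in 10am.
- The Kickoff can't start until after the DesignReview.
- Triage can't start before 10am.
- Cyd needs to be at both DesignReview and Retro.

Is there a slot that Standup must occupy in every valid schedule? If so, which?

9am

DesignReview is fixed at 8am and must come before Standup, so Standup is at least 9am.
Hiring is fixed at 10am and must come after Standup, so Standup is at most 9am.
So Standup must be 9am.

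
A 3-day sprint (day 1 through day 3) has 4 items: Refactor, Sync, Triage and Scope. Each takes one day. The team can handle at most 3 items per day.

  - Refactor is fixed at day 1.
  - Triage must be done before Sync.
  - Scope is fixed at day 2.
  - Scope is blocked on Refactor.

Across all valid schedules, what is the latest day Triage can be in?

Downstream work caps Triage at day 2.
Triage at day 2 is achievable: Triage in day 2, Sync in day 3, Refactor in day 1, Scope in day 2.

day 2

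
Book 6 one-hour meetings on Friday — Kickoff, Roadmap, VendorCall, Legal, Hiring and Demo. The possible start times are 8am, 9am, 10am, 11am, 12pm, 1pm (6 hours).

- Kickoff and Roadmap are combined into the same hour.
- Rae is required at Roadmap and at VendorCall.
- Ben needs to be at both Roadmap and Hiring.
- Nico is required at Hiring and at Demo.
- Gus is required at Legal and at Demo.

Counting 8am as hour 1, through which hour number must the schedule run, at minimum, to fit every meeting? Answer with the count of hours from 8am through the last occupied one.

2

Could 1 hour be enough, i.e. nothing placed later than 8am? No: Demo can't share with Hiring (8am) → nothing is left.
So 1 hour is not enough.
2 works (last occupied hour: 9am): for example Hiring=9am, Kickoff=8am, Legal=9am, Demo=8am, Roadmap=8am, VendorCall=9am.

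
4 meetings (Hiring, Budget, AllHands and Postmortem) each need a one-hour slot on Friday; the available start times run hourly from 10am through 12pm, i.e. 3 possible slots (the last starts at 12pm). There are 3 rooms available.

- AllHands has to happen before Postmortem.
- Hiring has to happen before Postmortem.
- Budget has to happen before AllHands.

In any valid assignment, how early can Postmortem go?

Precedence pushes Postmortem to at least 12pm.
Postmortem at 12pm is achievable: AllHands -> 11am; Hiring -> 10am; Postmortem -> 12pm; Budget -> 10am.

12pm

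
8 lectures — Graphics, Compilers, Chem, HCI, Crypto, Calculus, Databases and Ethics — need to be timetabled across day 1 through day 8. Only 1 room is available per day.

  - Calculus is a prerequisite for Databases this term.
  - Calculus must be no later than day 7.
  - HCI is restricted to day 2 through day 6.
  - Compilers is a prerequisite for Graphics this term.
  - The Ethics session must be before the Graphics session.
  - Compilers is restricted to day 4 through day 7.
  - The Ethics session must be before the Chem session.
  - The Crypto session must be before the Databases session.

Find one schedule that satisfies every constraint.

Databases -> day 7, HCI -> day 2, Graphics -> day 5, Calculus -> day 1, Ethics -> day 3, Compilers -> day 4, Crypto -> day 6, Chem -> day 8

Checking: Ethics(day 3) before Graphics(day 5); Ethics(day 3) before Chem(day 8); Crypto(day 6) before Databases(day 7); Calculus(day 1) before Databases(day 7); Compilers(day 4) before Graphics(day 5); Calculus=day 1 in [day 1,day 7]; HCI=day 2 in [day 2,day 6]; Compilers=day 4 in [day 4,day 7]; max 1 per day (cap 1).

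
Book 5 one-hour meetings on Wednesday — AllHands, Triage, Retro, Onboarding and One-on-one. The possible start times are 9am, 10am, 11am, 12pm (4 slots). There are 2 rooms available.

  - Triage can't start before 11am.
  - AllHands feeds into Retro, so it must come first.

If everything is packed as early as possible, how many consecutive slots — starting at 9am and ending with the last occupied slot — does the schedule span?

The precedence chain requires at least 2 distinct slots.
With at most 2 per slot and 5 meetings, at least 3 slots are needed.
Triage can't be placed before 11am — that is slot 3 counting from 9am — so the schedule must run through at least 3 slots.
3 works (last occupied slot: 11am): for example One-on-one -> 10am; Retro -> 10am; Onboarding -> 9am; AllHands -> 9am; Triage -> 11am.

3 slots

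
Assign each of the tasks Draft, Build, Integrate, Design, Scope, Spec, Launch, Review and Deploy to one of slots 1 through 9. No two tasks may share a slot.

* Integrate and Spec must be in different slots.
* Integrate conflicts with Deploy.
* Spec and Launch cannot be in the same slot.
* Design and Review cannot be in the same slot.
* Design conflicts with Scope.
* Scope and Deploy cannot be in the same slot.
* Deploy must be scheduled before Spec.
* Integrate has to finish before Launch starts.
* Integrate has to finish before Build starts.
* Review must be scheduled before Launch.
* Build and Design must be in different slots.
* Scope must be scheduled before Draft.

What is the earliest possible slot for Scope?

Downstream work caps Scope at 8.
Scope at 1 is achievable: Deploy -> 7; Draft -> 5; Spec -> 8; Launch -> 4; Scope -> 1; Review -> 3; Integrate -> 2; Design -> 9; Build -> 6.

1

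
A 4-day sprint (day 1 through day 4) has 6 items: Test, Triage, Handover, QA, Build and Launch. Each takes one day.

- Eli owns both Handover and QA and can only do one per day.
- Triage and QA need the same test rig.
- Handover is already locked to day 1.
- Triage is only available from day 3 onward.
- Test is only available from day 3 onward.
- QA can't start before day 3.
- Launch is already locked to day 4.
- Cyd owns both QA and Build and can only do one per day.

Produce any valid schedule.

Launch in day 4, QA in day 4, Build in day 1, Handover in day 1, Test in day 3, Triage in day 3

Checking: Handover(day 1) != QA(day 4); Triage(day 3) != QA(day 4); QA(day 4) != Build(day 1); Launch=day 4 in [day 4,day 4]; Triage=day 3 in [day 3,day 4]; QA=day 4 in [day 3,day 4]; Test=day 3 in [day 3,day 4]; Handover=day 1 in [day 1,day 1].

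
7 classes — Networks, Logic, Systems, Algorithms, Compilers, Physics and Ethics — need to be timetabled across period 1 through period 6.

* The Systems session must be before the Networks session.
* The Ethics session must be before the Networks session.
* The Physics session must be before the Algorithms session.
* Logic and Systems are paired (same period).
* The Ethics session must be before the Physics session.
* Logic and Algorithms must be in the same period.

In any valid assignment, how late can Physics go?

Precedence pushes Physics to at least period 2; downstream work caps Physics at period 4.
Physics at period 4 is achievable: Physics -> period 4; Networks -> period 6; Compilers -> period 1; Systems -> period 5; Algorithms -> period 5; Logic -> period 5; Ethics -> period 1.

period 4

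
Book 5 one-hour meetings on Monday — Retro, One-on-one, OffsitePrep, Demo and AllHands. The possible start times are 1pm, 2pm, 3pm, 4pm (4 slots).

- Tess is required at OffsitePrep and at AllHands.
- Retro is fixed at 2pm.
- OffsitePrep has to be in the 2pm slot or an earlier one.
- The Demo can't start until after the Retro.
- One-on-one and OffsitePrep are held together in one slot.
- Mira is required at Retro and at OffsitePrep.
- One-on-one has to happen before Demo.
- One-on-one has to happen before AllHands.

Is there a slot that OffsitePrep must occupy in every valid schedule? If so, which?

1pm

OffsitePrep's window is 1pm–2pm.
Retro is fixed at 2pm, and OffsitePrep can't share a slot with Retro.
So OffsitePrep must be 1pm.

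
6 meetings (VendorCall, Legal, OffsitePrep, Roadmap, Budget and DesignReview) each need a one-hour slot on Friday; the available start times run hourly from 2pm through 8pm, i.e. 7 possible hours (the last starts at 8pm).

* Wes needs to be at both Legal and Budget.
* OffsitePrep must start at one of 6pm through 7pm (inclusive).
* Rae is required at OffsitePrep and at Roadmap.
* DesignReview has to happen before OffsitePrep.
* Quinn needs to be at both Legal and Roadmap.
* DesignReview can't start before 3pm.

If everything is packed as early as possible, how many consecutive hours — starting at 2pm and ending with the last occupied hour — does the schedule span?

The precedence chain requires at least 2 distinct hours.
OffsitePrep can't be placed before 6pm — that is hour 5 counting from 2pm — so the schedule must run through at least 5 hours.
5 works (last occupied hour: 6pm): for example Roadmap=3pm, Legal=2pm, OffsitePrep=6pm, DesignReview=3pm, Budget=3pm, VendorCall=2pm.

5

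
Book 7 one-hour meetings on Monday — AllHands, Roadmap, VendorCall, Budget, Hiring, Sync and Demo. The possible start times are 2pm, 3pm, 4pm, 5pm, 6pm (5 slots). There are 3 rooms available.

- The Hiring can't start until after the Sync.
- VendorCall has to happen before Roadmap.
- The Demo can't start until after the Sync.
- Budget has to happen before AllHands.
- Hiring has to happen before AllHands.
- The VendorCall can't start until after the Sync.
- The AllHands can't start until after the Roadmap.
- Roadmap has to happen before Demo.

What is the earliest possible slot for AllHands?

Precedence pushes AllHands to at least 5pm.
AllHands at 5pm is achievable: VendorCall=3pm, Budget=2pm, Roadmap=4pm, Demo=5pm, Hiring=3pm, Sync=2pm, AllHands=5pm.

5pm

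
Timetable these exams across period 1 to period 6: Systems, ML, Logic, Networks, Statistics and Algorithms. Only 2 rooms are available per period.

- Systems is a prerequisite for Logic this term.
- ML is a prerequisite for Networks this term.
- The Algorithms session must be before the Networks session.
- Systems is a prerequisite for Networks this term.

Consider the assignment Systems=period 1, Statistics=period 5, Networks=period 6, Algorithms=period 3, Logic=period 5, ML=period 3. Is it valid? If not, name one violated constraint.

Yes

ML is a prerequisite for Networks this term — holds.
The Algorithms session must be before the Networks session — holds.
Systems is a prerequisite for Logic this term — holds.
Only 2 rooms are available per period — holds.
Systems is a prerequisite for Networks this term — holds.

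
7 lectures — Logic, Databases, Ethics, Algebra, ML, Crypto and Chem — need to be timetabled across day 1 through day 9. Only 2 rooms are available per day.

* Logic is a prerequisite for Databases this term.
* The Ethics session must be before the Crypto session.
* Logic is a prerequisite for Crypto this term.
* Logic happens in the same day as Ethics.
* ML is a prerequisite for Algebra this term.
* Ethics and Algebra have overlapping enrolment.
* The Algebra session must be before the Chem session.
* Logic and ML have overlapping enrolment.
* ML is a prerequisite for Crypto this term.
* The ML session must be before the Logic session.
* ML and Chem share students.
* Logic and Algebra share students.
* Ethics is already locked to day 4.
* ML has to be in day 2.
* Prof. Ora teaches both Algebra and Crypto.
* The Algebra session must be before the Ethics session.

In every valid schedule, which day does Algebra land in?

day 3

ML is fixed at day 2 and must come before Algebra, so Algebra is at least day 3.
Ethics is fixed at day 4 and must come after Algebra, so Algebra is at most day 3.
So Algebra must be day 3.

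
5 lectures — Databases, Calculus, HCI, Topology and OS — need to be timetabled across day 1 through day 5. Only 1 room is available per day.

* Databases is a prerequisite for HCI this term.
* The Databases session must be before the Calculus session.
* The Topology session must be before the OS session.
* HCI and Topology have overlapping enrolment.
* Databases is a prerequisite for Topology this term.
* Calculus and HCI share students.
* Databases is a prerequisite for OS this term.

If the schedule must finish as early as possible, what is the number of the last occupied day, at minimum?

The precedence chain requires at least 3 distinct days.
With at most 1 per day and 5 lectures, at least 5 days are needed.
5 works (last occupied day: day 5): for example Calculus -> day 4, Databases -> day 1, HCI -> day 5, OS -> day 3, Topology -> day 2.

5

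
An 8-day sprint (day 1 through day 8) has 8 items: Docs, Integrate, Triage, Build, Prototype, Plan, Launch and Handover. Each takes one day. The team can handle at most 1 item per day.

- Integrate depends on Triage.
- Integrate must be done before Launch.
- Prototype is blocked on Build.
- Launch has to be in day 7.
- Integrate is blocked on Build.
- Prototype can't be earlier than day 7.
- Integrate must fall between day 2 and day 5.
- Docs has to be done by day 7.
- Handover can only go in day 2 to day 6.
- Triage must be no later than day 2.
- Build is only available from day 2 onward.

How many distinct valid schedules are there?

Splitting on Integrate: it can be day 3 (6), day 4 (16), day 5 (26). Listing each branch's schedules as (Docs, Triage, Build, Prototype, Plan, Launch, Handover) by day number:
Integrate=day 3: (4,1,2,8,5,7,6) (4,1,2,8,6,7,5) (5,1,2,8,4,7,6) (5,1,2,8,6,7,4) (6,1,2,8,4,7,5) (6,1,2,8,5,7,4) — 6.
Integrate=day 4: (1,2,3,8,5,7,6) (1,2,3,8,6,7,5) (2,1,3,8,5,7,6) (2,1,3,8,6,7,5) (3,1,2,8,5,7,6) (3,1,2,8,6,7,5) (5,1,2,8,3,7,6) (5,1,2,8,6,7,3) (5,1,3,8,2,7,6) (5,1,3,8,6,7,2) (5,2,3,8,1,7,6) (6,1,2,8,3,7,5) (6,1,2,8,5,7,3) (6,1,3,8,2,7,5) (6,1,3,8,5,7,2) (6,2,3,8,1,7,5) — 16.
Integrate=day 5: (1,2,3,8,4,7,6) (1,2,3,8,6,7,4) (1,2,4,8,3,7,6) (1,2,4,8,6,7,3) (2,1,3,8,4,7,6) (2,1,3,8,6,7,4) (2,1,4,8,3,7,6) (2,1,4,8,6,7,3) (3,1,2,8,4,7,6) (3,1,2,8,6,7,4) (3,1,4,8,2,7,6) (3,1,4,8,6,7,2) (3,2,4,8,1,7,6) (4,1,2,8,3,7,6) (4,1,2,8,6,7,3) (4,1,3,8,2,7,6) (4,1,3,8,6,7,2) (4,2,3,8,1,7,6) (6,1,2,8,3,7,4) (6,1,2,8,4,7,3) (6,1,3,8,2,7,4) (6,1,3,8,4,7,2) (6,1,4,8,2,7,3) (6,1,4,8,3,7,2) (6,2,3,8,1,7,4) (6,2,4,8,1,7,3) — 26.
Summing: 6 + 16 + 26 = 48.

48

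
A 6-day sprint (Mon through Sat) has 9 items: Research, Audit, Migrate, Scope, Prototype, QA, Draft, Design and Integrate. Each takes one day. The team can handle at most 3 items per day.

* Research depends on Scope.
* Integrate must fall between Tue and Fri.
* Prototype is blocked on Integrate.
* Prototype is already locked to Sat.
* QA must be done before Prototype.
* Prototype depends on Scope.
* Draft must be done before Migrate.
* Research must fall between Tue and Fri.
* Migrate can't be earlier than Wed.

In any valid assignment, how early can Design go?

Design at Mon is achievable: QA in Mon, Draft in Tue, Prototype in Sat, Integrate in Tue, Scope in Mon, Design in Mon, Audit in Wed, Migrate in Wed, Research in Tue.

Mon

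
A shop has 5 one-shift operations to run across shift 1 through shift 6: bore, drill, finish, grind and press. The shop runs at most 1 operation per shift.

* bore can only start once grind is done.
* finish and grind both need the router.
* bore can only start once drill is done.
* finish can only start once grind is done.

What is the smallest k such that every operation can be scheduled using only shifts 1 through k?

5 shifts

The precedence chain requires at least 2 distinct shifts.
With at most 1 per shift and 5 operations, at least 5 shifts are needed.
5 works (last occupied shift: shift 5): for example bore -> shift 3, grind -> shift 1, finish -> shift 4, press -> shift 5, drill -> shift 2.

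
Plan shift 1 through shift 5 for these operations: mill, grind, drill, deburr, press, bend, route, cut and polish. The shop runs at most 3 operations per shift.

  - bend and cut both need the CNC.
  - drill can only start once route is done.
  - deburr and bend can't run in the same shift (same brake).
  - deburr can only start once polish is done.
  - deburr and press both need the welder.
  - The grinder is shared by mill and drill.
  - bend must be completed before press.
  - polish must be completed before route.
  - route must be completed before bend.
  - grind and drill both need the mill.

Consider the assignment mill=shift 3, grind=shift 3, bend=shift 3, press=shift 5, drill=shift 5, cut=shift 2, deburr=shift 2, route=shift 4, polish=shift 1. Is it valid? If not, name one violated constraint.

No. route must be completed before bend is not satisfied.

drill can only start once route is done — holds.
The shop runs at most 3 operations per shift — holds.
deburr and bend can't run in the same shift (same brake) — holds.
bend must be completed before press — holds.
deburr can only start once polish is done — holds.
grind and drill both need the mill — holds.
deburr and press both need the welder — holds.
route must be completed before bend — violated.
polish must be completed before route — holds.
The grinder is shared by mill and drill — holds.
bend and cut both need the CNC — holds.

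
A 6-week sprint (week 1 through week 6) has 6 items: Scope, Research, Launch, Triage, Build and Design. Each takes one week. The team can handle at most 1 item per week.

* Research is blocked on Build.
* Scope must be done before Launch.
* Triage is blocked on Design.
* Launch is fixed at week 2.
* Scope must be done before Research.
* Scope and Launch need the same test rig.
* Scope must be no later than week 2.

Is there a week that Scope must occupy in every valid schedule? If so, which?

Scope's window is week 1–week 2.
Launch is fixed at week 2, and Scope can't share a week with Launch.
So Scope must be week 1.

week 1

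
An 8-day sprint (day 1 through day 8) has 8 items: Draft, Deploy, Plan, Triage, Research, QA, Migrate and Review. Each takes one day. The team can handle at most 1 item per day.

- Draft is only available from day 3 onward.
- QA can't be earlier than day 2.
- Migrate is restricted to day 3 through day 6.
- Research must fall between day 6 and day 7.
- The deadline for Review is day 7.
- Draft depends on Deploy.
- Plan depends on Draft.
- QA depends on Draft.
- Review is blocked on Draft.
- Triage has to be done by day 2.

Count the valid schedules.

56

Splitting on Draft: it can be day 3 (40), day 4 (16). Listing each branch's schedules as (Deploy, Plan, Triage, Research, QA, Migrate, Review) by day number:
Draft=day 3: (1,4,2,6,8,5,7) (1,4,2,7,8,5,6) (1,4,2,7,8,6,5) (1,5,2,6,8,4,7) (1,5,2,7,8,4,6) (1,5,2,7,8,6,4) (1,6,2,7,8,4,5) (1,6,2,7,8,5,4) (1,7,2,6,8,4,5) (1,7,2,6,8,5,4) (1,8,2,6,4,5,7) (1,8,2,6,5,4,7) (1,8,2,6,7,4,5) (1,8,2,6,7,5,4) (1,8,2,7,4,5,6) (1,8,2,7,4,6,5) (1,8,2,7,5,4,6) (1,8,2,7,5,6,4) (1,8,2,7,6,4,5) (1,8,2,7,6,5,4) (2,4,1,6,8,5,7) (2,4,1,7,8,5,6) (2,4,1,7,8,6,5) (2,5,1,6,8,4,7) (2,5,1,7,8,4,6) (2,5,1,7,8,6,4) (2,6,1,7,8,4,5) (2,6,1,7,8,5,4) (2,7,1,6,8,4,5) (2,7,1,6,8,5,4) (2,8,1,6,4,5,7) (2,8,1,6,5,4,7) (2,8,1,6,7,4,5) (2,8,1,6,7,5,4) (2,8,1,7,4,5,6) (2,8,1,7,4,6,5) (2,8,1,7,5,4,6) (2,8,1,7,5,6,4) (2,8,1,7,6,4,5) (2,8,1,7,6,5,4) — 40.
Draft=day 4: (1,5,2,6,8,3,7) (1,5,2,7,8,3,6) (1,6,2,7,8,3,5) (1,7,2,6,8,3,5) (1,8,2,6,5,3,7) (1,8,2,6,7,3,5) (1,8,2,7,5,3,6) (1,8,2,7,6,3,5) (2,5,1,6,8,3,7) (2,5,1,7,8,3,6) (2,6,1,7,8,3,5) (2,7,1,6,8,3,5) (2,8,1,6,5,3,7) (2,8,1,6,7,3,5) (2,8,1,7,5,3,6) (2,8,1,7,6,3,5) — 16.
Summing: 40 + 16 = 56.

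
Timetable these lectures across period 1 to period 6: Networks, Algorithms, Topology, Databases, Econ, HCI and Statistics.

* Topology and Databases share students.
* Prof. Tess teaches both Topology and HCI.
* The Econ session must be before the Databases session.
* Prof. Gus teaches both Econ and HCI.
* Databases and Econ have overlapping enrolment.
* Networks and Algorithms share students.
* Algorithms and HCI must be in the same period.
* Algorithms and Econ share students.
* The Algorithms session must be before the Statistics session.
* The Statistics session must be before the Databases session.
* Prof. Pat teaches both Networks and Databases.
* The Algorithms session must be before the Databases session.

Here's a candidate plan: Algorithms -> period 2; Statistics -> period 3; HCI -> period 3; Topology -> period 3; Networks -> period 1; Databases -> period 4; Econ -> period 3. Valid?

The Econ session must be before the Databases session — holds.
The Statistics session must be before the Databases session — holds.
Prof. Pat teaches both Networks and Databases — holds.
Prof. Gus teaches both Econ and HCI — violated.
Topology and Databases share students — holds.
Databases and Econ have overlapping enrolment — holds.
Prof. Tess teaches both Topology and HCI — violated.
Algorithms and Econ share students — holds.
Networks and Algorithms share students — holds.
The Algorithms session must be before the Statistics session — holds.
Algorithms and HCI must be in the same period — violated.
The Algorithms session must be before the Databases session — holds.

No — it violates: Prof. Gus teaches both Econ and HCI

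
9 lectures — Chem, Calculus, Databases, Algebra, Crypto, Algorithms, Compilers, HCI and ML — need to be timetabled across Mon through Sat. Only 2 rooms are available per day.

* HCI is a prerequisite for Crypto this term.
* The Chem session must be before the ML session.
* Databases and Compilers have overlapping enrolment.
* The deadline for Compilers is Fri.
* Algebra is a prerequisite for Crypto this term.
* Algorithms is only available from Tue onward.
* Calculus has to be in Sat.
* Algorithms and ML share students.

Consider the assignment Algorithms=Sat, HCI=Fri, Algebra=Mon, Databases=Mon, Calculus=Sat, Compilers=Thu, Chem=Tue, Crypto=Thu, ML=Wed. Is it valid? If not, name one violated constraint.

Databases and Compilers have overlapping enrolment — holds.
Only 2 rooms are available per day — holds.
Algorithms and ML share students — holds.
Algebra is a prerequisite for Crypto this term — holds.
Calculus has to be in Sat — holds.
The deadline for Compilers is Fri — holds.
Algorithms is only available from Tue onward — holds.
HCI is a prerequisite for Crypto this term — violated.
The Chem session must be before the ML session — holds.

No. HCI is a prerequisite for Crypto this term is not satisfied.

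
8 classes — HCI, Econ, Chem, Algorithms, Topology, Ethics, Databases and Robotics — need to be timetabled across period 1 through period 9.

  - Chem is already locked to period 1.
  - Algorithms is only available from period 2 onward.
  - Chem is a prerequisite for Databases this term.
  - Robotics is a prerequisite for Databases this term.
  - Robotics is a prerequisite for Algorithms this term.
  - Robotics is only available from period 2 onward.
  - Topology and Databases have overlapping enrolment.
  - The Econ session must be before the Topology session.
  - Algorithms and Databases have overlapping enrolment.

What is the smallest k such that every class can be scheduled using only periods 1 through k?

The precedence chain requires at least 2 distinct periods.
Propagating the time windows through the other constraints, Algorithms can't land before period 3, so the schedule must run through at least period 3.
Could 3 periods be enough, i.e. nothing placed later than period 3? No: Algorithms's window within 3 periods is {period 2, period 3}; Robotics's window within 3 periods is {period 2, period 3}; Databases must come after Robotics (at period 2 or later) → {period 3}; Robotics must come before Databases (at period 3 or earlier) → {period 2}; Algorithms must come after Robotics (at period 2 or later) → {period 3}; Databases can't share with Algorithms (period 3) → nothing is left.
So 3 periods is not enough.
4 works (last occupied period: period 4): for example Topology=period 2, Econ=period 1, HCI=period 1, Robotics=period 2, Algorithms=period 3, Chem=period 1, Ethics=period 1, Databases=period 4.

4 periods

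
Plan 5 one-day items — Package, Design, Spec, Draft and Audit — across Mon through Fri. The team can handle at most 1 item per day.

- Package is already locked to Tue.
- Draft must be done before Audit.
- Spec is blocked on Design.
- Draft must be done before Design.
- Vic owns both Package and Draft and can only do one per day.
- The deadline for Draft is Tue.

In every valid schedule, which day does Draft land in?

Mon

Draft's window is Mon–Tue.
Package is fixed at Tue, and Draft can't share a day with Package.
So Draft must be Mon.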